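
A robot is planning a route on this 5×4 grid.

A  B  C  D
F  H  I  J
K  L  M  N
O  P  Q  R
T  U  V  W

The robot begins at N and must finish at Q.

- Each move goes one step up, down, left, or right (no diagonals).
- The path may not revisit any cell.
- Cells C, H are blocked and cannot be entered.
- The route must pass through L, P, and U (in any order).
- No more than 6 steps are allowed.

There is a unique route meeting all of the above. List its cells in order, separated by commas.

The 6-move cap with required stops at L, P, U leaves no slack for detours.
Route from N: 2× left (reaching L), 2× down (reaching U), right to V, up to Q — 6 moves in all.
Check: all required cells visited; 6 ≤ 6 moves.

N, M, L, P, U, V, Q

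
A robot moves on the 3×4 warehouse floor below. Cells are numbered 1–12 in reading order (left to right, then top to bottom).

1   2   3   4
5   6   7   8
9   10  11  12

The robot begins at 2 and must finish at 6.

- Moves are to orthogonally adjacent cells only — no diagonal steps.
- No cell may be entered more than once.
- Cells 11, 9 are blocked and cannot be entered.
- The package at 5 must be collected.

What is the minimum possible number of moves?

3

Any route passes through 5 somewhere between 2 and 6. Summing Manhattan distances along the two legs (2 → 5 → 6) gives a lower bound of 2 + 1 = 3 moves.
A route of 3 moves achieves this: 2 → 1 → 5 → 6.
Since 3 matches the lower bound, it is optimal.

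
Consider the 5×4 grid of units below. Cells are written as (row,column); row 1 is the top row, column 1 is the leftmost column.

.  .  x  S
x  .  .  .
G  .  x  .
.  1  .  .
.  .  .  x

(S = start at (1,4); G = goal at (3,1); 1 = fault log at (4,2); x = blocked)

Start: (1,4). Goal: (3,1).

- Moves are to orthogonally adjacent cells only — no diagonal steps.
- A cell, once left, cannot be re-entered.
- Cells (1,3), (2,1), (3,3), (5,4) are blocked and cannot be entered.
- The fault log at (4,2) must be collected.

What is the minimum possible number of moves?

Any route passes through (4,2) somewhere between (1,4) and (3,1). Summing Manhattan distances along the two legs ((1,4) → (4,2) → (3,1)) gives a lower bound of 5 + 2 = 7 moves.
A route of 7 moves achieves this: (1,4) → (2,4) → (3,4) → (4,4) → (4,3) → (4,2) → (3,2) → (3,1).
Since 7 matches the lower bound, it is optimal.

7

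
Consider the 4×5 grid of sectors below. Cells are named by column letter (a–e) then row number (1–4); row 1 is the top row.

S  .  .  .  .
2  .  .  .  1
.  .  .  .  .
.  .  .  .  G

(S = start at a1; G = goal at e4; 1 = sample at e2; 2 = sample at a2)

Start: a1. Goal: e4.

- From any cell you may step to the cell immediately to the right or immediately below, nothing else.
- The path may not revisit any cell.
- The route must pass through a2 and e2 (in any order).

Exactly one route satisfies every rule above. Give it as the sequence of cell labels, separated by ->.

a1 -> a2 -> b2 -> c2 -> d2 -> e2 -> e3 -> e4

Moves only go right or down, so the column and row indices never decrease.
Route from a1: down to a2, 4× right (reaching e2), 2× down (reaching e4) — 7 moves in all.
Check: all required cells visited.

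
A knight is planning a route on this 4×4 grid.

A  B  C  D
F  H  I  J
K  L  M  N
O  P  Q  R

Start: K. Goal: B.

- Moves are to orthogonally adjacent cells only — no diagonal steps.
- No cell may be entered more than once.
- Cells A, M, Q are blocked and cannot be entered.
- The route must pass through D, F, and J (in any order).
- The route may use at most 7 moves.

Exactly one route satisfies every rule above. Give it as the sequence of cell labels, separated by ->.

The budget equals the shortest possible length, so every move has to be on a shortest route through the required cells.
Route from K: up 1 to F, right 3 to J, up 1 to D, left 2 to B — 7 moves in all.
Check: all required cells visited; 7 ≤ 7 moves.

K -> F -> H -> I -> J -> D -> C -> B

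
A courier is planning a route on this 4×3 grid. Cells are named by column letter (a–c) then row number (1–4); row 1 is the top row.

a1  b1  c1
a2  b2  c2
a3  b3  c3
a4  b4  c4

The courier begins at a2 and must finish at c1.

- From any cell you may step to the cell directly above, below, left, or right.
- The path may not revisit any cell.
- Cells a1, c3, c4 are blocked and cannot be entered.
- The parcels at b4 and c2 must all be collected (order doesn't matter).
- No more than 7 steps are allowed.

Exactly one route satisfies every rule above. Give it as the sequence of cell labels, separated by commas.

Any route must reach b4 and c2 and still end at c1 within 7 moves, so the order of the required stops is forced.
Route from a2: 2× down (reaching a4), right to b4, 2× up (reaching b2), right to c2, up to c1 — 7 moves in all.
Check: all required cells visited; 7 ≤ 7 moves.

a2, a3, a4, b4, b3, b2, c2, c1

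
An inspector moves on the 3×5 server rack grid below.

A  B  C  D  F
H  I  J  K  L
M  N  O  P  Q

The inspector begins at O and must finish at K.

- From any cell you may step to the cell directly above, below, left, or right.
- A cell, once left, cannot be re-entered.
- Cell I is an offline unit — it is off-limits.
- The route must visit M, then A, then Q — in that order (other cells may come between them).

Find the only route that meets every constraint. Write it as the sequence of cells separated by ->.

O -> N -> M -> H -> A -> B -> C -> D -> F -> L -> Q -> P -> K

The waypoints must appear in the order M, A, Q, with no cell reused.
Route from O: left 2 to M, up 2 to A, right 4 to F, down 2 to Q, left 1 to P, up 1 to K — 12 moves in all.
Check: order respected (M at step 2, A at step 4, Q at step 10).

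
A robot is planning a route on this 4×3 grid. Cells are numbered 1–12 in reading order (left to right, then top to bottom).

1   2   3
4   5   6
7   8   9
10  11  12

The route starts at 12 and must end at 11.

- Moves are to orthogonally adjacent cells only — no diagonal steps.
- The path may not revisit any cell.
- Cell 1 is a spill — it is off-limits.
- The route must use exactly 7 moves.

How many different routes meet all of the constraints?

Need simple routes of exactly 7 moves from 12 to 11 (Manhattan distance 1, so 3 moves are spent on a detour and 3 undoing it).
Enumerating: 12 9 6 3 2 5 8 11 | 12 9 6 5 8 7 10 11 | 12 9 6 5 4 7 10 11 | 12 9 6 5 4 7 8 11 | 12 9 8 5 4 7 10 11.
That gives 5 routes.

5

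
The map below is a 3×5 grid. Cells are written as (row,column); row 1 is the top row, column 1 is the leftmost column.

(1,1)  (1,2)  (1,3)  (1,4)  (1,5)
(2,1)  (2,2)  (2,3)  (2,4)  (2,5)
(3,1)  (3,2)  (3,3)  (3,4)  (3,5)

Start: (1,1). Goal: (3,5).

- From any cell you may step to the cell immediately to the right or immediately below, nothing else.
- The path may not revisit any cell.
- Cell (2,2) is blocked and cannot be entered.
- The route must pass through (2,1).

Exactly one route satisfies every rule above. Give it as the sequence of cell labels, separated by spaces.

(1,1) (2,1) (3,1) (3,2) (3,3) (3,4) (3,5)

Moves only go right or down, so the column and row indices never decrease.
Route from (1,1): 2× down (reaching (3,1)), 4× right (reaching (3,5)) — 6 moves in all.
Check: all required cells visited.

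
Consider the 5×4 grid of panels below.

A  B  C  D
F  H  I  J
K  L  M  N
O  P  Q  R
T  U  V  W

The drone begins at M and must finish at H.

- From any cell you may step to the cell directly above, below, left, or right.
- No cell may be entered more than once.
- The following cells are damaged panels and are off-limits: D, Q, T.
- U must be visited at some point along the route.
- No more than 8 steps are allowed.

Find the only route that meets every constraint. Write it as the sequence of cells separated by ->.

M -> N -> R -> W -> V -> U -> P -> L -> H

Any route must reach U and still end at H within 8 moves, so the order of the required stops is forced.
Route from M: right 1 to N, down 2 to W, left 2 to U, up 3 to H — 8 moves in all.
Check: all required cells visited; 8 ≤ 8 moves.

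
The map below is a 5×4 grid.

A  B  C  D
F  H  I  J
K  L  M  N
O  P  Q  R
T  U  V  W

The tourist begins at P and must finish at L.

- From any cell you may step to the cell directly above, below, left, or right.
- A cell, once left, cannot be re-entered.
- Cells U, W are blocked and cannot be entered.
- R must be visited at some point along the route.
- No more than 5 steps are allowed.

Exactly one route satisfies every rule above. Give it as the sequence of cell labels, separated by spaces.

P Q R N M L

The budget equals the shortest possible length, so every move has to be on a shortest route through the required cells.
Route from P: 2× right (reaching R), up to N, 2× left (reaching L) — 5 moves in all.
Check: all required cells visited; 5 ≤ 5 moves.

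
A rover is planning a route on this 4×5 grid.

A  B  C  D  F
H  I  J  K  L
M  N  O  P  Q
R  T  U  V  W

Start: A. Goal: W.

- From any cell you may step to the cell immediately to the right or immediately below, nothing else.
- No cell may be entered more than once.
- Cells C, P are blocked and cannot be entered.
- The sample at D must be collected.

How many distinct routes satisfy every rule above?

A right/down-only route from A to W makes exactly 3 down-moves and 4 right-moves in some order.
With no other constraints that would be C(7,3) = 35 routes.
Split at D and multiply the segment counts (each segment already excludes blocked cells): A→D: 0; D→W: 2; product = 0.
No route satisfies every constraint, so the count is 0.

0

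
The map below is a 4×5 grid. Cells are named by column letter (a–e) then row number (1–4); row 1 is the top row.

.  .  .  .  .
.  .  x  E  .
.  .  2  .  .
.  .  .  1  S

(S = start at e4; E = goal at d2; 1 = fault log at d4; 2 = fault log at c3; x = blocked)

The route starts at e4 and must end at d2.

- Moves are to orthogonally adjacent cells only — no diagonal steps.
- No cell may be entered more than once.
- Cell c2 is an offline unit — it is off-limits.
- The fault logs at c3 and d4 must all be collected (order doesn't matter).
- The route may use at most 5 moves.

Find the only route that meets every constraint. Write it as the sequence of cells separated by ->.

Any route must reach c3 and d4 and still end at d2 within 5 moves, so the order of the required stops is forced.
Route from e4: 2× left (reaching c4), up to c3, right to d3, up to d2 — 5 moves in all.
Check: all required cells visited; 5 ≤ 5 moves.

e4 -> d4 -> c4 -> c3 -> d3 -> d2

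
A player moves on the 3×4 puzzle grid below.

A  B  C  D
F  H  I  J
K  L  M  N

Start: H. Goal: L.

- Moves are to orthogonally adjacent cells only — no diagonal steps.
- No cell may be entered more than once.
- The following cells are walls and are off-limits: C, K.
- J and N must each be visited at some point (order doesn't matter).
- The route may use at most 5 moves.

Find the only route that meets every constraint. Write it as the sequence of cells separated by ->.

The 5-move cap with required stops at J, N leaves no slack for detours.
Route from H: right 2 to J, down 1 to N, left 2 to L — 5 moves in all.
Check: all required cells visited; 5 ≤ 5 moves.

H -> I -> J -> N -> M -> L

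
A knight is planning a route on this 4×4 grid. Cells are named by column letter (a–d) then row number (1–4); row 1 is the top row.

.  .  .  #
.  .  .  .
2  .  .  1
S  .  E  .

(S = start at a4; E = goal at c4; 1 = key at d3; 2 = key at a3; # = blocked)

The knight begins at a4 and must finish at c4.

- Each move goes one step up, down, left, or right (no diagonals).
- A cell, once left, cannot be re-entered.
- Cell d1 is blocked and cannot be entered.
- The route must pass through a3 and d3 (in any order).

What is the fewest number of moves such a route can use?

6

Any route passes through a3 and d3 in some order between a4 and c4. Summing Manhattan distances along each leg and taking the cheapest ordering (a4 → a3 → d3 → c4) gives a lower bound of 1 + 3 + 2 = 6 moves.
A route of 6 moves achieves this: a4 → a3 → b3 → c3 → d3 → d4 → c4.
Since 6 matches the lower bound, it is optimal.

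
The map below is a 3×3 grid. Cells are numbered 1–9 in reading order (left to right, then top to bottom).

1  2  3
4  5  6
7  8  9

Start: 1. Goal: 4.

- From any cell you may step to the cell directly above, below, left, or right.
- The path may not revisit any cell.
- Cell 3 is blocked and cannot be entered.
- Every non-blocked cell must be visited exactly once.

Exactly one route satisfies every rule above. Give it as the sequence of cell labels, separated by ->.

1 -> 2 -> 5 -> 6 -> 9 -> 8 -> 7 -> 4

Need to visit all 8 open cells exactly once, starting at 1 and ending at 4.
Cell 6 has only two open neighbours (9 and 5), so the path must pass straight through it: one of those is the cell it's entered from and the other is where it exits.
Route from 1: right to 2, down to 5, right to 6, down to 9, 2× left (reaching 7), up to 4 — 7 moves in all.
Check: all 8 open cells covered.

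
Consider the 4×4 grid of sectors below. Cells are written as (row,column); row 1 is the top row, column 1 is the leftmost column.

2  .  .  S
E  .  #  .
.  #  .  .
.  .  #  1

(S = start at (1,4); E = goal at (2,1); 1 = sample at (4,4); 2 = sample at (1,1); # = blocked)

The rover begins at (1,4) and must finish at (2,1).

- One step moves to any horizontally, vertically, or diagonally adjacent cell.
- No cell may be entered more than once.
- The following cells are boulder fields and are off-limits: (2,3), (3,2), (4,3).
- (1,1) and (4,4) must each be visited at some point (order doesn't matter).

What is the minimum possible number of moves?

Any route passes through (1,1) and (4,4) in some order between (1,4) and (2,1). Summing Chebyshev distances along each leg and taking the cheapest ordering ((1,4) → (4,4) → (1,1) → (2,1)) gives a lower bound of 3 + 3 + 1 = 7 moves.
A route of 7 moves achieves this: (1,4) → (2,4) → (3,4) → (4,4) → (3,3) → (2,2) → (1,1) → (2,1).
Since 7 matches the lower bound, it is optimal.

7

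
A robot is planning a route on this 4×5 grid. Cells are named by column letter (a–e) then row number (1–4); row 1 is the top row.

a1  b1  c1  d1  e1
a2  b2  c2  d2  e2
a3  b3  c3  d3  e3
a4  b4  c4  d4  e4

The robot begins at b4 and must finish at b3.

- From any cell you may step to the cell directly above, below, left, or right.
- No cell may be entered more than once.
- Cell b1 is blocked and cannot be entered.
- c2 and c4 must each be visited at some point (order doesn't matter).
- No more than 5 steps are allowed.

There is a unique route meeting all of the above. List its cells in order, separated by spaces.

b4 c4 c3 c2 b2 b3

The budget equals the shortest possible length, so every move has to be on a shortest route through the required cells.
Route from b4: right to c4, 2× up (reaching c2), left to b2, down to b3 — 5 moves in all.
Check: all required cells visited; 5 ≤ 5 moves.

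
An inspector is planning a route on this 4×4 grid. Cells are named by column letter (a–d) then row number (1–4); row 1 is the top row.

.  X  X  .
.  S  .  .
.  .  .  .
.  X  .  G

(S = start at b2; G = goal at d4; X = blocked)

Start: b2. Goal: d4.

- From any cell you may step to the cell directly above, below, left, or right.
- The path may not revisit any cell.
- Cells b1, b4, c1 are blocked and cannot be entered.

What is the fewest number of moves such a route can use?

The Manhattan distance from b2 to d4 is |2−4| + |2−4| = 4, so at least 4 moves are needed.
A route of 4 moves achieves this: b2 → b3 → c3 → c4 → d4.
Since 4 matches the lower bound, it is optimal.

4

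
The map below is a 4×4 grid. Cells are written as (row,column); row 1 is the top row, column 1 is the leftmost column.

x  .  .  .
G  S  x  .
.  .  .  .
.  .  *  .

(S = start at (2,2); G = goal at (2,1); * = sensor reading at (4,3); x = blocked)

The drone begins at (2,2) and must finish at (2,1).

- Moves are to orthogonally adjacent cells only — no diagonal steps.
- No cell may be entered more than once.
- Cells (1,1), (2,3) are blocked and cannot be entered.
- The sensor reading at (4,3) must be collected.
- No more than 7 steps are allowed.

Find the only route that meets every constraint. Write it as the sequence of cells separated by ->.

(2,2) -> (3,2) -> (3,3) -> (4,3) -> (4,2) -> (4,1) -> (3,1) -> (2,1)

The 7-move cap with required stops at (4,3) leaves no slack for detours.
Route from (2,2): down 1 to (3,2), right 1 to (3,3), down 1 to (4,3), left 2 to (4,1), up 2 to (2,1) — 7 moves in all.
Check: all required cells visited; 7 ≤ 7 moves.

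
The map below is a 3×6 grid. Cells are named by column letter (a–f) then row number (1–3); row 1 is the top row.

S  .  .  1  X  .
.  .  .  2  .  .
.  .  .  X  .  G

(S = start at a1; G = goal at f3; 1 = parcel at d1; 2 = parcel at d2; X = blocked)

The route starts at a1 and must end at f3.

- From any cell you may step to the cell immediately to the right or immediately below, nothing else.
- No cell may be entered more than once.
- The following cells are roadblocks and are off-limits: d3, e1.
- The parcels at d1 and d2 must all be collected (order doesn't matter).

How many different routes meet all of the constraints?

2

A right/down-only route from a1 to f3 makes exactly 2 down-moves and 5 right-moves in some order.
With no other constraints that would be C(7,2) = 21 routes.
A monotone route can only reach the required cells in the order d1, d2, so split there and multiply the segment counts (each segment already excludes blocked cells): a1→d1: 1; d1→d2: 1; d2→f3: 2; product = 2.
That gives 2 routes.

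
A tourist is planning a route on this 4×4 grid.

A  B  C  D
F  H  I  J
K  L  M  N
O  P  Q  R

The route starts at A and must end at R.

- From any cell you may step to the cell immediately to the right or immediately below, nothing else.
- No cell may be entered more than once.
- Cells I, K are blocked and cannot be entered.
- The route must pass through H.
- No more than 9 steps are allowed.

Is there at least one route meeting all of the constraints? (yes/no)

One route that works: A → F → H → L → P → Q → R.

yes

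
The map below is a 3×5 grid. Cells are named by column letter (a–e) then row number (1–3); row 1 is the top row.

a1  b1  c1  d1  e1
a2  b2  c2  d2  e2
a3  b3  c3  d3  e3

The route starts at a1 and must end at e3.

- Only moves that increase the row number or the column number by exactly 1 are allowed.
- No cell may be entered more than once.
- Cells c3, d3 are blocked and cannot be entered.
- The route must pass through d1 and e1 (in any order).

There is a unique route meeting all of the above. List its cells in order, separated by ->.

a1 -> b1 -> c1 -> d1 -> e1 -> e2 -> e3

Moves only go right or down, so the column and row indices never decrease.
Route from a1: right 4 to e1, down 2 to e3 — 6 moves in all.
Check: all required cells visited.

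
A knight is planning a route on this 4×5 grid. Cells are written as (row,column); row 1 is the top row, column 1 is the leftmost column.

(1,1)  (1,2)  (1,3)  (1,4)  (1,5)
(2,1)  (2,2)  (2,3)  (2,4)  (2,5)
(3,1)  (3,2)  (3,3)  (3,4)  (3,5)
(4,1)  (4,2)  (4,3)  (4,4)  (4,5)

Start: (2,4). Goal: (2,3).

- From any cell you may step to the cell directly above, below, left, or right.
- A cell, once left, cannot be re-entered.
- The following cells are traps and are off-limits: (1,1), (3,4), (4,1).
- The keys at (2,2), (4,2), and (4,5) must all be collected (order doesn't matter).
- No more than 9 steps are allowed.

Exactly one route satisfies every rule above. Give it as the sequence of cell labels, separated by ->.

(2,4) -> (2,5) -> (3,5) -> (4,5) -> (4,4) -> (4,3) -> (4,2) -> (3,2) -> (2,2) -> (2,3)

Any route must reach (2,2), (4,2), and (4,5) and still end at (2,3) within 9 moves, so the order of the required stops is forced.
Route from (2,4): right 1 to (2,5), down 2 to (4,5), left 3 to (4,2), up 2 to (2,2), right 1 to (2,3) — 9 moves in all.
Check: all required cells visited; 9 ≤ 9 moves.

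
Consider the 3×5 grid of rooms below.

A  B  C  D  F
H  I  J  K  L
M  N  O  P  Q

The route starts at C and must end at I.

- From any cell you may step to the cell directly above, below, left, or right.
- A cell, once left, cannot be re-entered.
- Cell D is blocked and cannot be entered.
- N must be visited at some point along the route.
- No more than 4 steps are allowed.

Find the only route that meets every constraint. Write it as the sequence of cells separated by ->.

Any route must reach N and still end at I within 4 moves, so the order of the required stops is forced.
Route from C: 2× down (reaching O), left to N, up to I — 4 moves in all.
Check: all required cells visited; 4 ≤ 4 moves.

C -> J -> O -> N -> I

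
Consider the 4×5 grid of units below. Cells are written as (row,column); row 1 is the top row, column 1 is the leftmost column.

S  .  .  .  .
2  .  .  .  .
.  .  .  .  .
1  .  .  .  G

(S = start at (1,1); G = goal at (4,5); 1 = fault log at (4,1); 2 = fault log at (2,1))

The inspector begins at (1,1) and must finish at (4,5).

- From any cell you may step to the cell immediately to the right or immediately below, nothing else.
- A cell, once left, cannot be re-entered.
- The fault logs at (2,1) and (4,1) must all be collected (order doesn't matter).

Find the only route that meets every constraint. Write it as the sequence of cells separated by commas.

(1,1), (2,1), (3,1), (4,1), (4,2), (4,3), (4,4), (4,5)

Moves only go right or down, so the column and row indices never decrease.
Route from (1,1): down 3 to (4,1), right 4 to (4,5) — 7 moves in all.
Check: all required cells visited.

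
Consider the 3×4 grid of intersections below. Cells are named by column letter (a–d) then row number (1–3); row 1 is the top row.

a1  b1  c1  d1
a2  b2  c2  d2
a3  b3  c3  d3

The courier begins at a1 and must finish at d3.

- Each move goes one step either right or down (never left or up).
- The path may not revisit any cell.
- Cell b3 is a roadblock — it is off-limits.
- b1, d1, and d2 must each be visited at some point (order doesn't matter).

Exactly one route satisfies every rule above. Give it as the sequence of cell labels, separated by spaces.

Moves only go right or down, so the column and row indices never decrease.
Route from a1: 3× right (reaching d1), 2× down (reaching d3) — 5 moves in all.
Check: all required cells visited.

a1 b1 c1 d1 d2 d3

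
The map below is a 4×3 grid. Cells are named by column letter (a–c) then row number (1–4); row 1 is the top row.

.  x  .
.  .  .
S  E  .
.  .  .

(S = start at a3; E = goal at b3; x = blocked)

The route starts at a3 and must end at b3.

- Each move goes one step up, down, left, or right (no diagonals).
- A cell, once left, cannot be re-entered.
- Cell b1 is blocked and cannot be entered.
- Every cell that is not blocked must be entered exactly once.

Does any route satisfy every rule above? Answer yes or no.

no

Cell a1 has only one open neighbour but is neither the start nor the goal, so a Hamiltonian route would have to both enter and leave it through the same neighbour — impossible without revisiting.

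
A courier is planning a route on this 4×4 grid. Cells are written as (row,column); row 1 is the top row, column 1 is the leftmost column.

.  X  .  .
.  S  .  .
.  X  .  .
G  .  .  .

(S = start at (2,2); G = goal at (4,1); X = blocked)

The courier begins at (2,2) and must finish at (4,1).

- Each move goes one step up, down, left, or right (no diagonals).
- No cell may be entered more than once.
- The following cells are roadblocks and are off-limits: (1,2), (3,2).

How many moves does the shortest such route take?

The Manhattan distance from (2,2) to (4,1) is |2−4| + |2−1| = 3, so at least 3 moves are needed.
A route of 3 moves achieves this: (2,2) → (2,1) → (3,1) → (4,1).
Since 3 matches the lower bound, it is optimal.

3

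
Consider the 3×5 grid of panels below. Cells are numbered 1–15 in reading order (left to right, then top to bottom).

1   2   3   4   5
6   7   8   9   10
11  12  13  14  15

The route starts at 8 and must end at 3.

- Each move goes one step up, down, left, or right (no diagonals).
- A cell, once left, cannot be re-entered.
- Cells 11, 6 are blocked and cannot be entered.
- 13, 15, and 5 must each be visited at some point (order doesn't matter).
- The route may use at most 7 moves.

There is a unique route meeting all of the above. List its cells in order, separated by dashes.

The budget equals the shortest possible length, so every move has to be on a shortest route through the required cells.
Route from 8: down 1 to 13, right 2 to 15, up 2 to 5, left 2 to 3 — 7 moves in all.
Check: all required cells visited; 7 ≤ 7 moves.

8 - 13 - 14 - 15 - 10 - 5 - 4 - 3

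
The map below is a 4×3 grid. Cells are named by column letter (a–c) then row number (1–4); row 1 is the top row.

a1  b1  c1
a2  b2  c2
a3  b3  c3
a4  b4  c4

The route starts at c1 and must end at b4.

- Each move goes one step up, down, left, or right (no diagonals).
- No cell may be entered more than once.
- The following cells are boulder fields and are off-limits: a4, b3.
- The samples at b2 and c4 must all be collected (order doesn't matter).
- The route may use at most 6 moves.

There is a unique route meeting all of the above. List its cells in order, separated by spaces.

The 6-move cap with required stops at b2, c4 leaves no slack for detours.
Route from c1: left to b1, down to b2, right to c2, 2× down (reaching c4), left to b4 — 6 moves in all.
Check: all required cells visited; 6 ≤ 6 moves.

c1 b1 b2 c2 c3 c4 b4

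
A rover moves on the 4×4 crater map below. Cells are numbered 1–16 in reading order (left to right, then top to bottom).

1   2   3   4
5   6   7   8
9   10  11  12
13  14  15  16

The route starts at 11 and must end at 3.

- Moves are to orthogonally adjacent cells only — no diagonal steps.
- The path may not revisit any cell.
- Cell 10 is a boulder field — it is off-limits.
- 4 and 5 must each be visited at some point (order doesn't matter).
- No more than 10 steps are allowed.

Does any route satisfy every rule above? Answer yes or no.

One route that works: 11 → 15 → 14 → 13 → 9 → 5 → 6 → 7 → 8 → 4 → 3.

yes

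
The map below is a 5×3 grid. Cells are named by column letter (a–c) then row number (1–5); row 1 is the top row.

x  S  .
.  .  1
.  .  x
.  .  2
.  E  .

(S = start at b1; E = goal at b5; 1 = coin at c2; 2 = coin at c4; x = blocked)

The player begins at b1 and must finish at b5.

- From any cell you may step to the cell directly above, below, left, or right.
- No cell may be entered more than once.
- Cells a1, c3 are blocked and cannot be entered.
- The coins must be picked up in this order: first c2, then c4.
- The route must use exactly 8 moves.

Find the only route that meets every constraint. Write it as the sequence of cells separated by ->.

b1 -> c1 -> c2 -> b2 -> b3 -> b4 -> c4 -> c5 -> b5

The waypoints must appear in the order c2, c4, with no cell reused.
Route from b1: right 1 to c1, down 1 to c2, left 1 to b2, down 2 to b4, right 1 to c4, down 1 to c5, left 1 to b5 — 8 moves in all.
Check: order respected (1 at step 2, 2 at step 6); 8 moves as required.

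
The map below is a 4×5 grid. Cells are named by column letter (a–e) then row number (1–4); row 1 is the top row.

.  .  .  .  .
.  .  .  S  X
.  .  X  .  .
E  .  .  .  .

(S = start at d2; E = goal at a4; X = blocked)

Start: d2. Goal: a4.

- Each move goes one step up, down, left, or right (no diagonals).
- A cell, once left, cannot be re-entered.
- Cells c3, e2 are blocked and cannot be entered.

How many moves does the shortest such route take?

5

The Manhattan distance from d2 to a4 is |2−4| + |4−1| = 5, so at least 5 moves are needed.
A route of 5 moves achieves this: d2 → d3 → d4 → c4 → b4 → a4.
Since 5 matches the lower bound, it is optimal.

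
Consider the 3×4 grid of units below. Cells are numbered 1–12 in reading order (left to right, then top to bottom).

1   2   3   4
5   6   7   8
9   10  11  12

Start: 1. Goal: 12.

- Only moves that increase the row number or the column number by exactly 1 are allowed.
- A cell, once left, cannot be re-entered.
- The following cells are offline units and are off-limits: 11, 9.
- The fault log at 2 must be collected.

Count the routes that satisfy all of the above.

3

A right/down-only route from 1 to 12 makes exactly 2 down-moves and 3 right-moves in some order.
With no other constraints that would be C(5,2) = 10 routes.
Split at 2 and multiply the segment counts (each segment already excludes blocked cells): 1→2: 1; 2→12: 3; product = 3.
That gives 3 routes.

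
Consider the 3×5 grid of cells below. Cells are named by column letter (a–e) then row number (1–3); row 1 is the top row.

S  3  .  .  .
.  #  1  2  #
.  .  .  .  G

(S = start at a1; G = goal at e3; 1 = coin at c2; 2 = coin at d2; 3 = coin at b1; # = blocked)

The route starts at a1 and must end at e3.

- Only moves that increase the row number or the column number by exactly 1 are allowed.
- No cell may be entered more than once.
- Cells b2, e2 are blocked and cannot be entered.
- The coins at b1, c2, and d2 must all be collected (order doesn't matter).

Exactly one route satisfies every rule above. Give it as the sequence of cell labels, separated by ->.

Moves only go right or down, so the column and row indices never decrease.
Route from a1: 2× right (reaching c1), down to c2, right to d2, down to d3, right to e3 — 6 moves in all.
Check: all required cells visited.

a1 -> b1 -> c1 -> c2 -> d2 -> d3 -> e3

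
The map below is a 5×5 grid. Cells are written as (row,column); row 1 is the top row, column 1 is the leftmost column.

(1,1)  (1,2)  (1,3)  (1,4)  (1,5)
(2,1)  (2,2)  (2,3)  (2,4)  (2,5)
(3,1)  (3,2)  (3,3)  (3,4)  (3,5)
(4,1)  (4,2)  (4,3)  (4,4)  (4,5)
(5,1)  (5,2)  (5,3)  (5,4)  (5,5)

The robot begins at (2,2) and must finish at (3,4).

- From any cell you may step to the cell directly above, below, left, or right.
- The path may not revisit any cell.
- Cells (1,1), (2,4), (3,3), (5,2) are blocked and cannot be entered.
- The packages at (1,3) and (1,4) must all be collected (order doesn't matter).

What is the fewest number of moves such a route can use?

Any route passes through (1,3) and (1,4) in some order between (2,2) and (3,4). Summing Manhattan distances along each leg and taking the cheapest ordering ((2,2) → (1,3) → (1,4) → (3,4)) gives a lower bound of 2 + 1 + 2 = 5 moves.
That bound ignores the blocked cells. Measuring each leg by the fewest moves that actually steer around them ((2,2)→(1,3): 2; (1,3)→(1,4): 1; (1,4)→(3,4): 4) raises the lower bound to 7.
A route of 7 moves exists: (2,2) → (1,2) → (1,3) → (1,4) → (1,5) → (2,5) → (3,5) → (3,4).
Since 7 matches that lower bound, it is optimal.

7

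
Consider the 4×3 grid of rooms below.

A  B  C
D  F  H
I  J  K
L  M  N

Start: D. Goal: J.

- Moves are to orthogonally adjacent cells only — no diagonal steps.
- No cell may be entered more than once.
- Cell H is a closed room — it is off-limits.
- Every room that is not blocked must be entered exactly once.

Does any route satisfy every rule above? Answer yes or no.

no

Cell C has only one open neighbour but is neither the start nor the goal, so a Hamiltonian route would have to both enter and leave it through the same neighbour — impossible without revisiting.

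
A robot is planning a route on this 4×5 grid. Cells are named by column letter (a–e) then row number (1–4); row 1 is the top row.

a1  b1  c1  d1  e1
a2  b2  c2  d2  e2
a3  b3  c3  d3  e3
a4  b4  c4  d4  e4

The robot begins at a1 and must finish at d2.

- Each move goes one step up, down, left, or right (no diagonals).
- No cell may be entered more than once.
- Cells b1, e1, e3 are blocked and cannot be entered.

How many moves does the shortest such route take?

The Manhattan distance from a1 to d2 is |1−2| + |1−4| = 4, so at least 4 moves are needed.
A route of 4 moves achieves this: a1 → a2 → b2 → c2 → d2.
Since 4 matches the lower bound, it is optimal.

4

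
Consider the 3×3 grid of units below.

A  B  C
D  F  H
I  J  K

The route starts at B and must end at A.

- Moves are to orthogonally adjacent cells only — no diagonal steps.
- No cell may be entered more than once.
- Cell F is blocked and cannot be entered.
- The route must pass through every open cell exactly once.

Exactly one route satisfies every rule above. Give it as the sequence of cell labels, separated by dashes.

B - C - H - K - J - I - D - A

Need to visit all 8 open cells exactly once, starting at B and ending at A.
Cell J has only two open neighbours (I and K), so the path must pass straight through it: one of those is the cell it's entered from and the other is where it exits.
Route from B: right 1 to C, down 2 to K, left 2 to I, up 2 to A — 7 moves in all.
Check: all 8 open cells covered.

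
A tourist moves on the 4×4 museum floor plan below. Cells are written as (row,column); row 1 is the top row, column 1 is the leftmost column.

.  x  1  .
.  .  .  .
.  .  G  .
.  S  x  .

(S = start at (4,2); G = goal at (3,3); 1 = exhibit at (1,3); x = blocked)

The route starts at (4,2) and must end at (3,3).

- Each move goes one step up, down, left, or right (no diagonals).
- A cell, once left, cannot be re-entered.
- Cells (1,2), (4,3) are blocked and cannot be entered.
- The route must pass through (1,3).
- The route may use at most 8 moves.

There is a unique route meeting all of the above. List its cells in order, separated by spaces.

(4,2) (3,2) (2,2) (2,3) (1,3) (1,4) (2,4) (3,4) (3,3)

The 8-move cap with required stops at (1,3) leaves no slack for detours.
Route from (4,2): up 2 to (2,2), right 1 to (2,3), up 1 to (1,3), right 1 to (1,4), down 2 to (3,4), left 1 to (3,3) — 8 moves in all.
Check: all required cells visited; 8 ≤ 8 moves.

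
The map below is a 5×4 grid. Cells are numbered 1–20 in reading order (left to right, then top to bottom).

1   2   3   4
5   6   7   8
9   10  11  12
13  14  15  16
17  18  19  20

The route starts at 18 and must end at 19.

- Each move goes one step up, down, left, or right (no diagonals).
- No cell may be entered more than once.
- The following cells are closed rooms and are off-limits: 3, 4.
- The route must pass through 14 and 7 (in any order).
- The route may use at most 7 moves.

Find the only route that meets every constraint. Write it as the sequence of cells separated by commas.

The 7-move cap with required stops at 14, 7 leaves no slack for detours.
Route from 18: up 3 to 6, right 1 to 7, down 3 to 19 — 7 moves in all.
Check: all required cells visited; 7 ≤ 7 moves.

18, 14, 10, 6, 7, 11, 15, 19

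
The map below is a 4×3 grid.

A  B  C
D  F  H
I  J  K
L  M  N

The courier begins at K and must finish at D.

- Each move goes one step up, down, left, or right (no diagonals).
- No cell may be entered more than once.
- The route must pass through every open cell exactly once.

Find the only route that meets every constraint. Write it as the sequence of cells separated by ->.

K -> N -> M -> L -> I -> J -> F -> H -> C -> B -> A -> D

Need to visit all 12 open cells exactly once, starting at K and ending at D.
Route from K: down to N, 2× left (reaching L), up to I, right to J, up to F, right to H, up to C, 2× left (reaching A), down to D — 11 moves in all.
Check: all 12 open cells covered.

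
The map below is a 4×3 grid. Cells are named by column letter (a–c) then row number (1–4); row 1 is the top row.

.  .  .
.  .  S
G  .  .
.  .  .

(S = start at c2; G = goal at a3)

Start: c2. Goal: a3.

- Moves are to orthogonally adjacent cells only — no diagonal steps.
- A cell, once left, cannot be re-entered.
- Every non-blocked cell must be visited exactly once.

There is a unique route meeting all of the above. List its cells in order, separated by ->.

c2 -> c1 -> b1 -> a1 -> a2 -> b2 -> b3 -> c3 -> c4 -> b4 -> a4 -> a3

Need to visit all 12 open cells exactly once, starting at c2 and ending at a3.
Route from c2: up 1 to c1, left 2 to a1, down 1 to a2, right 1 to b2, down 1 to b3, right 1 to c3, down 1 to c4, left 2 to a4, up 1 to a3 — 11 moves in all.
Check: all 12 open cells covered.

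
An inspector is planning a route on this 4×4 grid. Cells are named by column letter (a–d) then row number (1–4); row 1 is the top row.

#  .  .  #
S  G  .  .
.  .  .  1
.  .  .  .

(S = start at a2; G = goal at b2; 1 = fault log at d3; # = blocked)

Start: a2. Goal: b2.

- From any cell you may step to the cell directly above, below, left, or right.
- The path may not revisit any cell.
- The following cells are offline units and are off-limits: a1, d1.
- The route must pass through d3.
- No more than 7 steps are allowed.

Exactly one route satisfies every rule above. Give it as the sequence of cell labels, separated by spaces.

a2 a3 b3 c3 d3 d2 c2 b2

The budget equals the shortest possible length, so every move has to be on a shortest route through the required cells.
Route from a2: down to a3, 3× right (reaching d3), up to d2, 2× left (reaching b2) — 7 moves in all.
Check: all required cells visited; 7 ≤ 7 moves.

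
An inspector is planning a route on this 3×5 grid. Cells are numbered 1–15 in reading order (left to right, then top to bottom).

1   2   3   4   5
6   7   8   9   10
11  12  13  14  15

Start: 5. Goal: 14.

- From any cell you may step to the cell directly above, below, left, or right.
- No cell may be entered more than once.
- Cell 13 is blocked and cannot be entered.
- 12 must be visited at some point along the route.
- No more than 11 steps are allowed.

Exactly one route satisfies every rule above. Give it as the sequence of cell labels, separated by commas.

The 11-move cap with required stops at 12 leaves no slack for detours.
Route from 5: left 4 to 1, down 2 to 11, right 1 to 12, up 1 to 7, right 2 to 9, down 1 to 14 — 11 moves in all.
Check: all required cells visited; 11 ≤ 11 moves.

5, 4, 3, 2, 1, 6, 11, 12, 7, 8, 9, 14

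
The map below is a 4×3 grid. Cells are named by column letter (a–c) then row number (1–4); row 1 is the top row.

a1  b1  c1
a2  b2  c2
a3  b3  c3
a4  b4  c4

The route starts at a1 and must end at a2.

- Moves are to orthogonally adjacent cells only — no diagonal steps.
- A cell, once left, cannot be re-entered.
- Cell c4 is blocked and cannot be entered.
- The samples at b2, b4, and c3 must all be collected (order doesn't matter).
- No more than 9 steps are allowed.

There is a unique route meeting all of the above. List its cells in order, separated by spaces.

a1 b1 b2 c2 c3 b3 b4 a4 a3 a2

The 9-move cap with required stops at b2, b4, c3 leaves no slack for detours.
Route from a1: right to b1, down to b2, right to c2, down to c3, left to b3, down to b4, left to a4, 2× up (reaching a2) — 9 moves in all.
Check: all required cells visited; 9 ≤ 9 moves.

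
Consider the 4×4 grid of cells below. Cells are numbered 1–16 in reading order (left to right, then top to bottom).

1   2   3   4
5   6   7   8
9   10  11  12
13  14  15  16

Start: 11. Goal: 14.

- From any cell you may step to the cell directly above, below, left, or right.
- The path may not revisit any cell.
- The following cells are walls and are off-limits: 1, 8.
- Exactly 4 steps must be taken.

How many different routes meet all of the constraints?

3

Need simple routes of exactly 4 moves from 11 to 14 (Manhattan distance 2, so 1 moves are spent on a detour and 1 undoing it).
Enumerating: 11 7 6 10 14 | 11 10 9 13 14 | 11 12 16 15 14.
That gives 3 routes.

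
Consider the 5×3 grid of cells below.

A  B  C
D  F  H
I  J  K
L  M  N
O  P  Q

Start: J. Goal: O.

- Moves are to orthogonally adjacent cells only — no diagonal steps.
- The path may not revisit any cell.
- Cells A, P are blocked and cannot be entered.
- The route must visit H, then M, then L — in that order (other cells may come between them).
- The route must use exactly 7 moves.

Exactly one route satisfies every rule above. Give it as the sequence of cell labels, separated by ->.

J -> F -> H -> K -> N -> M -> L -> O

The waypoints must appear in the order H, M, L, with no cell reused.
Route from J: up to F, right to H, 2× down (reaching N), 2× left (reaching L), down to O — 7 moves in all.
Check: order respected (H at step 2, M at step 5, L at step 6); 7 moves as required.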